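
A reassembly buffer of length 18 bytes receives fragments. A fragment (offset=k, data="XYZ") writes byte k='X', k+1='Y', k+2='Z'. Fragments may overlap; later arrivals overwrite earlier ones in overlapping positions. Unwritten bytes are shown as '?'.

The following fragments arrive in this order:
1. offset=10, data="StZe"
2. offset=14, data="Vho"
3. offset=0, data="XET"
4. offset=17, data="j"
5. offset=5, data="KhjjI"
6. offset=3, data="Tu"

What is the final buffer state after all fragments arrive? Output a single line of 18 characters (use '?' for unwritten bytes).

Fragment 1: offset=10 data="StZe" -> buffer=??????????StZe????
Fragment 2: offset=14 data="Vho" -> buffer=??????????StZeVho?
Fragment 3: offset=0 data="XET" -> buffer=XET???????StZeVho?
Fragment 4: offset=17 data="j" -> buffer=XET???????StZeVhoj
Fragment 5: offset=5 data="KhjjI" -> buffer=XET??KhjjIStZeVhoj
Fragment 6: offset=3 data="Tu" -> buffer=XETTuKhjjIStZeVhoj

Answer: XETTuKhjjIStZeVhoj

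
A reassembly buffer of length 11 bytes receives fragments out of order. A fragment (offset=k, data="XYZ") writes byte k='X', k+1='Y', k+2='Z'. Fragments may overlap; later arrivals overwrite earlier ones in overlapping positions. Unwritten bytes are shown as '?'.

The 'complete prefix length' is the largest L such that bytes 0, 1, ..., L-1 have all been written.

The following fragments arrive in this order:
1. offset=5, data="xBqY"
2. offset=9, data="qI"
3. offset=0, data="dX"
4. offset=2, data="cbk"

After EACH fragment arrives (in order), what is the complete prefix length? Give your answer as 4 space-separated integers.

Answer: 0 0 2 11

Derivation:
Fragment 1: offset=5 data="xBqY" -> buffer=?????xBqY?? -> prefix_len=0
Fragment 2: offset=9 data="qI" -> buffer=?????xBqYqI -> prefix_len=0
Fragment 3: offset=0 data="dX" -> buffer=dX???xBqYqI -> prefix_len=2
Fragment 4: offset=2 data="cbk" -> buffer=dXcbkxBqYqI -> prefix_len=11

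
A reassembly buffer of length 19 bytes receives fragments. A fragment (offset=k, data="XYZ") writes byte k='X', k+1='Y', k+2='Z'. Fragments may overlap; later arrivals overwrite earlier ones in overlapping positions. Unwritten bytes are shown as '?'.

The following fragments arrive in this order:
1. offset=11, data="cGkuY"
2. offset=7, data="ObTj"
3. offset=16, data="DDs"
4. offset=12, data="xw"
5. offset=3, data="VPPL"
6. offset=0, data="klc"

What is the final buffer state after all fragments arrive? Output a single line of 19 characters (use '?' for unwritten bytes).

Fragment 1: offset=11 data="cGkuY" -> buffer=???????????cGkuY???
Fragment 2: offset=7 data="ObTj" -> buffer=???????ObTjcGkuY???
Fragment 3: offset=16 data="DDs" -> buffer=???????ObTjcGkuYDDs
Fragment 4: offset=12 data="xw" -> buffer=???????ObTjcxwuYDDs
Fragment 5: offset=3 data="VPPL" -> buffer=???VPPLObTjcxwuYDDs
Fragment 6: offset=0 data="klc" -> buffer=klcVPPLObTjcxwuYDDs

Answer: klcVPPLObTjcxwuYDDs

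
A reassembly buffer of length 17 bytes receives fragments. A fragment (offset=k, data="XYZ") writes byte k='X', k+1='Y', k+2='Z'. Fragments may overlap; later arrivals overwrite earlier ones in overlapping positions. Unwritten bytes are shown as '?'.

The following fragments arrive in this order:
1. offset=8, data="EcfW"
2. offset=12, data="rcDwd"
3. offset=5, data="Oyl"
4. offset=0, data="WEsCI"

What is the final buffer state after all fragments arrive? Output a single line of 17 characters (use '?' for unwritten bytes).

Fragment 1: offset=8 data="EcfW" -> buffer=????????EcfW?????
Fragment 2: offset=12 data="rcDwd" -> buffer=????????EcfWrcDwd
Fragment 3: offset=5 data="Oyl" -> buffer=?????OylEcfWrcDwd
Fragment 4: offset=0 data="WEsCI" -> buffer=WEsCIOylEcfWrcDwd

Answer: WEsCIOylEcfWrcDwd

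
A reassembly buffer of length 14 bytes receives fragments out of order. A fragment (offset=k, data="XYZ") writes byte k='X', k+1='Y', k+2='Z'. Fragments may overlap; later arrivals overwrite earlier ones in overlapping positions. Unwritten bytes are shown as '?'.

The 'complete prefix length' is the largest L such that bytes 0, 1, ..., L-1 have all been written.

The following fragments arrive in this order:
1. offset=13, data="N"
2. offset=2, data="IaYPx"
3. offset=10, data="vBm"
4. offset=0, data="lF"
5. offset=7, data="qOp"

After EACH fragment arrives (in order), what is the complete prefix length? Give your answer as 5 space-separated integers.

Fragment 1: offset=13 data="N" -> buffer=?????????????N -> prefix_len=0
Fragment 2: offset=2 data="IaYPx" -> buffer=??IaYPx??????N -> prefix_len=0
Fragment 3: offset=10 data="vBm" -> buffer=??IaYPx???vBmN -> prefix_len=0
Fragment 4: offset=0 data="lF" -> buffer=lFIaYPx???vBmN -> prefix_len=7
Fragment 5: offset=7 data="qOp" -> buffer=lFIaYPxqOpvBmN -> prefix_len=14

Answer: 0 0 0 7 14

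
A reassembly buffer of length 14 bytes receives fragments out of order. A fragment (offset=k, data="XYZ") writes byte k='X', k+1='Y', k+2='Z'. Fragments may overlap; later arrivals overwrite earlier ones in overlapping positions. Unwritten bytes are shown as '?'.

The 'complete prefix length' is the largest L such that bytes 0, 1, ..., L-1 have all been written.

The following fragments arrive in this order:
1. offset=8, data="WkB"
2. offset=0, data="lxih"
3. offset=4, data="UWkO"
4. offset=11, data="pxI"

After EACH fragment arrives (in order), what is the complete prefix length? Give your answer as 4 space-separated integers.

Fragment 1: offset=8 data="WkB" -> buffer=????????WkB??? -> prefix_len=0
Fragment 2: offset=0 data="lxih" -> buffer=lxih????WkB??? -> prefix_len=4
Fragment 3: offset=4 data="UWkO" -> buffer=lxihUWkOWkB??? -> prefix_len=11
Fragment 4: offset=11 data="pxI" -> buffer=lxihUWkOWkBpxI -> prefix_len=14

Answer: 0 4 11 14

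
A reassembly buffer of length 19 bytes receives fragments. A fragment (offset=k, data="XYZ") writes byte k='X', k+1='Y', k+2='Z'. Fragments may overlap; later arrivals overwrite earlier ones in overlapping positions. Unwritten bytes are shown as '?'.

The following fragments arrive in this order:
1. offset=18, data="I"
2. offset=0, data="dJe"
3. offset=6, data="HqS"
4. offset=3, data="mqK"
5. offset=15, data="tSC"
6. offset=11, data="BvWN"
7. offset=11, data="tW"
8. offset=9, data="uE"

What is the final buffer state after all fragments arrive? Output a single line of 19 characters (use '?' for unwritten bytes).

Answer: dJemqKHqSuEtWWNtSCI

Derivation:
Fragment 1: offset=18 data="I" -> buffer=??????????????????I
Fragment 2: offset=0 data="dJe" -> buffer=dJe???????????????I
Fragment 3: offset=6 data="HqS" -> buffer=dJe???HqS?????????I
Fragment 4: offset=3 data="mqK" -> buffer=dJemqKHqS?????????I
Fragment 5: offset=15 data="tSC" -> buffer=dJemqKHqS??????tSCI
Fragment 6: offset=11 data="BvWN" -> buffer=dJemqKHqS??BvWNtSCI
Fragment 7: offset=11 data="tW" -> buffer=dJemqKHqS??tWWNtSCI
Fragment 8: offset=9 data="uE" -> buffer=dJemqKHqSuEtWWNtSCI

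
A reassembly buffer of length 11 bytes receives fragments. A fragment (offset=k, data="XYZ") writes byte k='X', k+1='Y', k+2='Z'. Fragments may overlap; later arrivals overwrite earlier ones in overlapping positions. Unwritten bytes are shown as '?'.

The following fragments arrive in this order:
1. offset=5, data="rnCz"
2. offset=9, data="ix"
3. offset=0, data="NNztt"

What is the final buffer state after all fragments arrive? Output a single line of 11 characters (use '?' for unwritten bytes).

Answer: NNzttrnCzix

Derivation:
Fragment 1: offset=5 data="rnCz" -> buffer=?????rnCz??
Fragment 2: offset=9 data="ix" -> buffer=?????rnCzix
Fragment 3: offset=0 data="NNztt" -> buffer=NNzttrnCzix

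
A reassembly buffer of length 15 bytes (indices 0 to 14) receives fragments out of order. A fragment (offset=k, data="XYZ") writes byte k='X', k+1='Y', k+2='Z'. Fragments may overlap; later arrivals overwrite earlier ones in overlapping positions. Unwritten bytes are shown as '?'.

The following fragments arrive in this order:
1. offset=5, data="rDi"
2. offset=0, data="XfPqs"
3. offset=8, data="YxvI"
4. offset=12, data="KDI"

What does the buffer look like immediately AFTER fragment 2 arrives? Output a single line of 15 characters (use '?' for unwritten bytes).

Answer: XfPqsrDi???????

Derivation:
Fragment 1: offset=5 data="rDi" -> buffer=?????rDi???????
Fragment 2: offset=0 data="XfPqs" -> buffer=XfPqsrDi???????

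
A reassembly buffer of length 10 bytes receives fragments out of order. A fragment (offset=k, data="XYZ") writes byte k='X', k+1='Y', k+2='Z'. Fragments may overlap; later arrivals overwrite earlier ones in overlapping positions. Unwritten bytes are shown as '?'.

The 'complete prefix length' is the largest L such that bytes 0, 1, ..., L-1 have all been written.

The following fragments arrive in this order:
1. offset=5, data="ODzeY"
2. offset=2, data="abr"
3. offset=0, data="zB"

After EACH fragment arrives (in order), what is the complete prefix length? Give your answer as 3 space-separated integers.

Fragment 1: offset=5 data="ODzeY" -> buffer=?????ODzeY -> prefix_len=0
Fragment 2: offset=2 data="abr" -> buffer=??abrODzeY -> prefix_len=0
Fragment 3: offset=0 data="zB" -> buffer=zBabrODzeY -> prefix_len=10

Answer: 0 0 10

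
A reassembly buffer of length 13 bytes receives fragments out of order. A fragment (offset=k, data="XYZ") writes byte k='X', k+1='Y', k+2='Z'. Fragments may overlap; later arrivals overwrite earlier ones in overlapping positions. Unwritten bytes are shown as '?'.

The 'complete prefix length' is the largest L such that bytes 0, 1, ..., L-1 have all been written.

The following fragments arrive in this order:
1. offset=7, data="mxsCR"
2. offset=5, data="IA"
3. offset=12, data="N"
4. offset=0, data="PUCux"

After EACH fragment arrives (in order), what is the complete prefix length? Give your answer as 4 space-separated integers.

Fragment 1: offset=7 data="mxsCR" -> buffer=???????mxsCR? -> prefix_len=0
Fragment 2: offset=5 data="IA" -> buffer=?????IAmxsCR? -> prefix_len=0
Fragment 3: offset=12 data="N" -> buffer=?????IAmxsCRN -> prefix_len=0
Fragment 4: offset=0 data="PUCux" -> buffer=PUCuxIAmxsCRN -> prefix_len=13

Answer: 0 0 0 13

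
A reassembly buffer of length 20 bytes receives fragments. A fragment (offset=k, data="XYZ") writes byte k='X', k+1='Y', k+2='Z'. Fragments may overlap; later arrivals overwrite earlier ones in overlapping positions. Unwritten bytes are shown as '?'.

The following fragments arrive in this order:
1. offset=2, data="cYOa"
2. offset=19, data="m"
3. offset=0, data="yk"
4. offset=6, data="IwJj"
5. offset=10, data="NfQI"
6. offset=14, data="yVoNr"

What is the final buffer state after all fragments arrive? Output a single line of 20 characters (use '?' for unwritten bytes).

Answer: ykcYOaIwJjNfQIyVoNrm

Derivation:
Fragment 1: offset=2 data="cYOa" -> buffer=??cYOa??????????????
Fragment 2: offset=19 data="m" -> buffer=??cYOa?????????????m
Fragment 3: offset=0 data="yk" -> buffer=ykcYOa?????????????m
Fragment 4: offset=6 data="IwJj" -> buffer=ykcYOaIwJj?????????m
Fragment 5: offset=10 data="NfQI" -> buffer=ykcYOaIwJjNfQI?????m
Fragment 6: offset=14 data="yVoNr" -> buffer=ykcYOaIwJjNfQIyVoNrm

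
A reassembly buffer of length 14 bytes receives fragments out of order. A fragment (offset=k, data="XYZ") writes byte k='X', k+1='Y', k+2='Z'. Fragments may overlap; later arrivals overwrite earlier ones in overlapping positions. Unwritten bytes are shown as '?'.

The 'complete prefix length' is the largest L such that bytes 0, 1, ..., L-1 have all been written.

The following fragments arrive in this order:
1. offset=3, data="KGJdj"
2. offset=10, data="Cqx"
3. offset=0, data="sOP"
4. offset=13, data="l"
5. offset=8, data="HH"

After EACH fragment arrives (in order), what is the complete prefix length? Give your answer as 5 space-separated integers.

Answer: 0 0 8 8 14

Derivation:
Fragment 1: offset=3 data="KGJdj" -> buffer=???KGJdj?????? -> prefix_len=0
Fragment 2: offset=10 data="Cqx" -> buffer=???KGJdj??Cqx? -> prefix_len=0
Fragment 3: offset=0 data="sOP" -> buffer=sOPKGJdj??Cqx? -> prefix_len=8
Fragment 4: offset=13 data="l" -> buffer=sOPKGJdj??Cqxl -> prefix_len=8
Fragment 5: offset=8 data="HH" -> buffer=sOPKGJdjHHCqxl -> prefix_len=14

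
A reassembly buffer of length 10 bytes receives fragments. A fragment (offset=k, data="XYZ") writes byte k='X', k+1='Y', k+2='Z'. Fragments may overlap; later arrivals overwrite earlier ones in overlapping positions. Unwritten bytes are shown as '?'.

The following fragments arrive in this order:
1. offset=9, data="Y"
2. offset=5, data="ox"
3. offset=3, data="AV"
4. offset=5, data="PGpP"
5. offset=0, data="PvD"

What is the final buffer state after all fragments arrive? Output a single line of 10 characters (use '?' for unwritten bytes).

Answer: PvDAVPGpPY

Derivation:
Fragment 1: offset=9 data="Y" -> buffer=?????????Y
Fragment 2: offset=5 data="ox" -> buffer=?????ox??Y
Fragment 3: offset=3 data="AV" -> buffer=???AVox??Y
Fragment 4: offset=5 data="PGpP" -> buffer=???AVPGpPY
Fragment 5: offset=0 data="PvD" -> buffer=PvDAVPGpPY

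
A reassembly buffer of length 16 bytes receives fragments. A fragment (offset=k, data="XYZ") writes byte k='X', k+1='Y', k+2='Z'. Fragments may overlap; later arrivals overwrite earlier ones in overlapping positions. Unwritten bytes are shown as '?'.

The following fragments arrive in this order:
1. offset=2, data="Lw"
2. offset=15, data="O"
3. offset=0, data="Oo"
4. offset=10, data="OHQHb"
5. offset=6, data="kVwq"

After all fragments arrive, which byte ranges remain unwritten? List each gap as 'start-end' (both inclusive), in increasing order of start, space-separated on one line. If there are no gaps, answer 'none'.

Answer: 4-5

Derivation:
Fragment 1: offset=2 len=2
Fragment 2: offset=15 len=1
Fragment 3: offset=0 len=2
Fragment 4: offset=10 len=5
Fragment 5: offset=6 len=4
Gaps: 4-5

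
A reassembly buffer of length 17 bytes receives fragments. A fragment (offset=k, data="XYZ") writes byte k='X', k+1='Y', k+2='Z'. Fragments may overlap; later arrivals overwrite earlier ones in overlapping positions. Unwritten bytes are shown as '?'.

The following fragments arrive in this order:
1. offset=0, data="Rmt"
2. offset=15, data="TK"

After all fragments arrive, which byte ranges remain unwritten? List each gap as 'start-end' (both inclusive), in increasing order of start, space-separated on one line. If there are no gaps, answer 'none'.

Fragment 1: offset=0 len=3
Fragment 2: offset=15 len=2
Gaps: 3-14

Answer: 3-14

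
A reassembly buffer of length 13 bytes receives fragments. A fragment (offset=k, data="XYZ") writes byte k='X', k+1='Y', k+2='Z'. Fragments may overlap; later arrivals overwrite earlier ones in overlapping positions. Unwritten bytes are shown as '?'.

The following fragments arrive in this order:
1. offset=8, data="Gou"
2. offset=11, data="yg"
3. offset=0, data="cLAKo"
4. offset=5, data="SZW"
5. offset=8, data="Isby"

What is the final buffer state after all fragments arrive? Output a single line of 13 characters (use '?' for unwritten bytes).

Answer: cLAKoSZWIsbyg

Derivation:
Fragment 1: offset=8 data="Gou" -> buffer=????????Gou??
Fragment 2: offset=11 data="yg" -> buffer=????????Gouyg
Fragment 3: offset=0 data="cLAKo" -> buffer=cLAKo???Gouyg
Fragment 4: offset=5 data="SZW" -> buffer=cLAKoSZWGouyg
Fragment 5: offset=8 data="Isby" -> buffer=cLAKoSZWIsbyg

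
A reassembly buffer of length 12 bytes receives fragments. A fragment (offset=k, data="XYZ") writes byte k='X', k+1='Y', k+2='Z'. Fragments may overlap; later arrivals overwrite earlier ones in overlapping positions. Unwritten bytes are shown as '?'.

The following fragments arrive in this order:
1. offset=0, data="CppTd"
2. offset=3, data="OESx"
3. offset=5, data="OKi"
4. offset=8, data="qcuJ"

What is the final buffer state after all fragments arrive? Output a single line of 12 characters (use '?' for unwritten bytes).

Fragment 1: offset=0 data="CppTd" -> buffer=CppTd???????
Fragment 2: offset=3 data="OESx" -> buffer=CppOESx?????
Fragment 3: offset=5 data="OKi" -> buffer=CppOEOKi????
Fragment 4: offset=8 data="qcuJ" -> buffer=CppOEOKiqcuJ

Answer: CppOEOKiqcuJ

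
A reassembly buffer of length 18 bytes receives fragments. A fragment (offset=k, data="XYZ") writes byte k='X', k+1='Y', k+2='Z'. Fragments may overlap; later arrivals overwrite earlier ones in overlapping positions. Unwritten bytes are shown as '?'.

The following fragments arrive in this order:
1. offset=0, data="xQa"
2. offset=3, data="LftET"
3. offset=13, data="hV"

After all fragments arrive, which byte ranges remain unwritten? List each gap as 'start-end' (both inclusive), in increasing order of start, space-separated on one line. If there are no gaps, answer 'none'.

Answer: 8-12 15-17

Derivation:
Fragment 1: offset=0 len=3
Fragment 2: offset=3 len=5
Fragment 3: offset=13 len=2
Gaps: 8-12 15-17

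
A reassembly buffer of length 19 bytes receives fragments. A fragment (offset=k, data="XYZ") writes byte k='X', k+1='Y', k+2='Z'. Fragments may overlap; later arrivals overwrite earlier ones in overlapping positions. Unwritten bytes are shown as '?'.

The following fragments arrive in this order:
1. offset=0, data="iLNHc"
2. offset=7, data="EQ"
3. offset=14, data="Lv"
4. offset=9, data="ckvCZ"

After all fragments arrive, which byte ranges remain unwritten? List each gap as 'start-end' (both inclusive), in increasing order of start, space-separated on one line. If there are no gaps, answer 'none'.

Fragment 1: offset=0 len=5
Fragment 2: offset=7 len=2
Fragment 3: offset=14 len=2
Fragment 4: offset=9 len=5
Gaps: 5-6 16-18

Answer: 5-6 16-18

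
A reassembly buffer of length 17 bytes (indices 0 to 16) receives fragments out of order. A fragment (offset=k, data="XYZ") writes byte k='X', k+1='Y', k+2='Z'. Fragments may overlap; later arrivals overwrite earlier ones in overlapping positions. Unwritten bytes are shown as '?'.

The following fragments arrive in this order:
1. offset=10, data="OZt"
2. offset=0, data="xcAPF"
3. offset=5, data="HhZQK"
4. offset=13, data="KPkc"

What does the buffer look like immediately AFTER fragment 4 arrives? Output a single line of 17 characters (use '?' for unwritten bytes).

Fragment 1: offset=10 data="OZt" -> buffer=??????????OZt????
Fragment 2: offset=0 data="xcAPF" -> buffer=xcAPF?????OZt????
Fragment 3: offset=5 data="HhZQK" -> buffer=xcAPFHhZQKOZt????
Fragment 4: offset=13 data="KPkc" -> buffer=xcAPFHhZQKOZtKPkc

Answer: xcAPFHhZQKOZtKPkc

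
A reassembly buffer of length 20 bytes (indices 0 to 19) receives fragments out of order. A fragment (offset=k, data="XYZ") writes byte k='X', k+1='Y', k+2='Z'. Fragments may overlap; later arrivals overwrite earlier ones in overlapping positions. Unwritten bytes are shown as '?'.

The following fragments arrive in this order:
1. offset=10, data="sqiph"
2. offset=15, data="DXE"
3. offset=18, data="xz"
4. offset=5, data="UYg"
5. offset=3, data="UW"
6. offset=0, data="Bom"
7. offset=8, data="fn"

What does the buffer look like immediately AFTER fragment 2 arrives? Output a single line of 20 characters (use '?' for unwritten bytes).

Answer: ??????????sqiphDXE??

Derivation:
Fragment 1: offset=10 data="sqiph" -> buffer=??????????sqiph?????
Fragment 2: offset=15 data="DXE" -> buffer=??????????sqiphDXE??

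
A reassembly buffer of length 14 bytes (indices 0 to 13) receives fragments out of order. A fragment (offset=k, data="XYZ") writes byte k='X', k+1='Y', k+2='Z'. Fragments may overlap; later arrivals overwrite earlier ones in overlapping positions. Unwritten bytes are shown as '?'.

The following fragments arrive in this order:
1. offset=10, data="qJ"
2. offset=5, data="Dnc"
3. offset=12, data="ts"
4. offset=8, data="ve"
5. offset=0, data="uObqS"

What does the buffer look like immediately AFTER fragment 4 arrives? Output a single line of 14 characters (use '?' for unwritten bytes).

Fragment 1: offset=10 data="qJ" -> buffer=??????????qJ??
Fragment 2: offset=5 data="Dnc" -> buffer=?????Dnc??qJ??
Fragment 3: offset=12 data="ts" -> buffer=?????Dnc??qJts
Fragment 4: offset=8 data="ve" -> buffer=?????DncveqJts

Answer: ?????DncveqJts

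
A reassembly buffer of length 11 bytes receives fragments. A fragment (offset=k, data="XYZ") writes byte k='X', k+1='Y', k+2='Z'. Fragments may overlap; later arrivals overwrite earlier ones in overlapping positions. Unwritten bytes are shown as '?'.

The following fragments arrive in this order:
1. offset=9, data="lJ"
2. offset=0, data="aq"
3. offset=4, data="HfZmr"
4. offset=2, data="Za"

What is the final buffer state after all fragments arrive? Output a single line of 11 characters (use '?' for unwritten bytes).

Answer: aqZaHfZmrlJ

Derivation:
Fragment 1: offset=9 data="lJ" -> buffer=?????????lJ
Fragment 2: offset=0 data="aq" -> buffer=aq???????lJ
Fragment 3: offset=4 data="HfZmr" -> buffer=aq??HfZmrlJ
Fragment 4: offset=2 data="Za" -> buffer=aqZaHfZmrlJ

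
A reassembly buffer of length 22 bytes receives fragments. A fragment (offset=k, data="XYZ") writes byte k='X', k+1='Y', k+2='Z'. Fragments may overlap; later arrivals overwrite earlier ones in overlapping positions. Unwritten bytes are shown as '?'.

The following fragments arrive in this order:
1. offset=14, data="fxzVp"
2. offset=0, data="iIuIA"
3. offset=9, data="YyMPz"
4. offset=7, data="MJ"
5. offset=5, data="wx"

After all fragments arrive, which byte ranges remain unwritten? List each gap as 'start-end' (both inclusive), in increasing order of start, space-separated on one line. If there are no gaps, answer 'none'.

Fragment 1: offset=14 len=5
Fragment 2: offset=0 len=5
Fragment 3: offset=9 len=5
Fragment 4: offset=7 len=2
Fragment 5: offset=5 len=2
Gaps: 19-21

Answer: 19-21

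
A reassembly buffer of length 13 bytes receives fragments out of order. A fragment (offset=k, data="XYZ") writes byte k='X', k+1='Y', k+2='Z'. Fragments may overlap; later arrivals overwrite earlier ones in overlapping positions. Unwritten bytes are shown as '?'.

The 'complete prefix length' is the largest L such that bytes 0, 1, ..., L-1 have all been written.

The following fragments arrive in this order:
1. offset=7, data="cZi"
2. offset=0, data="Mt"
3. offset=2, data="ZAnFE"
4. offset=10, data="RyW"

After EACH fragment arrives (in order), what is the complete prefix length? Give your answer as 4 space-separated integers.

Fragment 1: offset=7 data="cZi" -> buffer=???????cZi??? -> prefix_len=0
Fragment 2: offset=0 data="Mt" -> buffer=Mt?????cZi??? -> prefix_len=2
Fragment 3: offset=2 data="ZAnFE" -> buffer=MtZAnFEcZi??? -> prefix_len=10
Fragment 4: offset=10 data="RyW" -> buffer=MtZAnFEcZiRyW -> prefix_len=13

Answer: 0 2 10 13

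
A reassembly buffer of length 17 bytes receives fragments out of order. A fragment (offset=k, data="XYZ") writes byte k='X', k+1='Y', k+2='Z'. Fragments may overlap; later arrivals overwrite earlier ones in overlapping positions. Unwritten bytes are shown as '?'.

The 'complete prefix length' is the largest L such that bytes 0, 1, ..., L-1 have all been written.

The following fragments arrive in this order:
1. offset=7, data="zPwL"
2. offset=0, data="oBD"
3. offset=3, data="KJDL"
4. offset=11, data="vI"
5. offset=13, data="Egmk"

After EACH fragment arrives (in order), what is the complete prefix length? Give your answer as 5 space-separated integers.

Answer: 0 3 11 13 17

Derivation:
Fragment 1: offset=7 data="zPwL" -> buffer=???????zPwL?????? -> prefix_len=0
Fragment 2: offset=0 data="oBD" -> buffer=oBD????zPwL?????? -> prefix_len=3
Fragment 3: offset=3 data="KJDL" -> buffer=oBDKJDLzPwL?????? -> prefix_len=11
Fragment 4: offset=11 data="vI" -> buffer=oBDKJDLzPwLvI???? -> prefix_len=13
Fragment 5: offset=13 data="Egmk" -> buffer=oBDKJDLzPwLvIEgmk -> prefix_len=17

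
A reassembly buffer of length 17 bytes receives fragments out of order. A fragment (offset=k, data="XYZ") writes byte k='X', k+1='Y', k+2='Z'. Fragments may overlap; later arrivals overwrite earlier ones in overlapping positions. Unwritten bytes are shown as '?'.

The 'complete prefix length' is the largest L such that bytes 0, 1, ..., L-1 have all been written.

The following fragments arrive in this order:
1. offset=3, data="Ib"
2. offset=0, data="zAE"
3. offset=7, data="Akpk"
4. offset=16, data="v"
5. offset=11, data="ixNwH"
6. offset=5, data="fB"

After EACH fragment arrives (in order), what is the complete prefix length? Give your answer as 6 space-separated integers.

Answer: 0 5 5 5 5 17

Derivation:
Fragment 1: offset=3 data="Ib" -> buffer=???Ib???????????? -> prefix_len=0
Fragment 2: offset=0 data="zAE" -> buffer=zAEIb???????????? -> prefix_len=5
Fragment 3: offset=7 data="Akpk" -> buffer=zAEIb??Akpk?????? -> prefix_len=5
Fragment 4: offset=16 data="v" -> buffer=zAEIb??Akpk?????v -> prefix_len=5
Fragment 5: offset=11 data="ixNwH" -> buffer=zAEIb??AkpkixNwHv -> prefix_len=5
Fragment 6: offset=5 data="fB" -> buffer=zAEIbfBAkpkixNwHv -> prefix_len=17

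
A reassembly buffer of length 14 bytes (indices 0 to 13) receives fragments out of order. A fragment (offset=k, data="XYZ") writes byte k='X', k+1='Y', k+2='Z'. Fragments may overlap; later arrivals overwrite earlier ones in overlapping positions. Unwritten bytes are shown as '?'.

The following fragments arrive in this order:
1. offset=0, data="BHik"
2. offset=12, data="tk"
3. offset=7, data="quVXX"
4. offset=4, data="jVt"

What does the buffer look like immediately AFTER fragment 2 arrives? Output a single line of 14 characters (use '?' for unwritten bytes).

Answer: BHik????????tk

Derivation:
Fragment 1: offset=0 data="BHik" -> buffer=BHik??????????
Fragment 2: offset=12 data="tk" -> buffer=BHik????????tk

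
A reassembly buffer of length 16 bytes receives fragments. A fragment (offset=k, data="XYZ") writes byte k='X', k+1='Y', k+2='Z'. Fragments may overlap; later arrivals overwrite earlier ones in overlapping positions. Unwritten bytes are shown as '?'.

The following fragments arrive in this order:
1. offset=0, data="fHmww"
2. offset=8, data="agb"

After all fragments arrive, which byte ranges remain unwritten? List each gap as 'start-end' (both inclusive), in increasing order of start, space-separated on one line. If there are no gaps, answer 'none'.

Answer: 5-7 11-15

Derivation:
Fragment 1: offset=0 len=5
Fragment 2: offset=8 len=3
Gaps: 5-7 11-15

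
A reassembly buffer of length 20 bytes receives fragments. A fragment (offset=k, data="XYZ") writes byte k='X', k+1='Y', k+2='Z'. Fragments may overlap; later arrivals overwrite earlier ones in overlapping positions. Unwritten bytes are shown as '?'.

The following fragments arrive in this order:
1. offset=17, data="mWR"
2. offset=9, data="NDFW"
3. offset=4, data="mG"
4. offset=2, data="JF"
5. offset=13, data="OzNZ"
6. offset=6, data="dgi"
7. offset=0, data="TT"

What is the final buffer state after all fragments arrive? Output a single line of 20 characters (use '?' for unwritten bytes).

Answer: TTJFmGdgiNDFWOzNZmWR

Derivation:
Fragment 1: offset=17 data="mWR" -> buffer=?????????????????mWR
Fragment 2: offset=9 data="NDFW" -> buffer=?????????NDFW????mWR
Fragment 3: offset=4 data="mG" -> buffer=????mG???NDFW????mWR
Fragment 4: offset=2 data="JF" -> buffer=??JFmG???NDFW????mWR
Fragment 5: offset=13 data="OzNZ" -> buffer=??JFmG???NDFWOzNZmWR
Fragment 6: offset=6 data="dgi" -> buffer=??JFmGdgiNDFWOzNZmWR
Fragment 7: offset=0 data="TT" -> buffer=TTJFmGdgiNDFWOzNZmWR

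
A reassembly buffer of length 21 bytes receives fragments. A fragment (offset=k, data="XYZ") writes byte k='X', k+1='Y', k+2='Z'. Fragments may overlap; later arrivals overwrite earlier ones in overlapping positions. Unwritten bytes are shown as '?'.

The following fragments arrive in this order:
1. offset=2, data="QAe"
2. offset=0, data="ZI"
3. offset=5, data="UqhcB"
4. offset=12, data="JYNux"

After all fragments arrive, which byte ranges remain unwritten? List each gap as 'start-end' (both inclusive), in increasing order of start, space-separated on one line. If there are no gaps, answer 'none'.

Fragment 1: offset=2 len=3
Fragment 2: offset=0 len=2
Fragment 3: offset=5 len=5
Fragment 4: offset=12 len=5
Gaps: 10-11 17-20

Answer: 10-11 17-20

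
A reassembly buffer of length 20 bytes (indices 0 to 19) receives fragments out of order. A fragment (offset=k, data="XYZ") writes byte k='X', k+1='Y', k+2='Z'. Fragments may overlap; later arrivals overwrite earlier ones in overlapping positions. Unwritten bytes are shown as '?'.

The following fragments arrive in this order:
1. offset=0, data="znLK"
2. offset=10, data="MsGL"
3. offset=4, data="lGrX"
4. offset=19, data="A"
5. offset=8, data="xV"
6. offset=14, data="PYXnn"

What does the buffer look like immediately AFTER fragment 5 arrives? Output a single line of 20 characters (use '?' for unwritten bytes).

Fragment 1: offset=0 data="znLK" -> buffer=znLK????????????????
Fragment 2: offset=10 data="MsGL" -> buffer=znLK??????MsGL??????
Fragment 3: offset=4 data="lGrX" -> buffer=znLKlGrX??MsGL??????
Fragment 4: offset=19 data="A" -> buffer=znLKlGrX??MsGL?????A
Fragment 5: offset=8 data="xV" -> buffer=znLKlGrXxVMsGL?????A

Answer: znLKlGrXxVMsGL?????A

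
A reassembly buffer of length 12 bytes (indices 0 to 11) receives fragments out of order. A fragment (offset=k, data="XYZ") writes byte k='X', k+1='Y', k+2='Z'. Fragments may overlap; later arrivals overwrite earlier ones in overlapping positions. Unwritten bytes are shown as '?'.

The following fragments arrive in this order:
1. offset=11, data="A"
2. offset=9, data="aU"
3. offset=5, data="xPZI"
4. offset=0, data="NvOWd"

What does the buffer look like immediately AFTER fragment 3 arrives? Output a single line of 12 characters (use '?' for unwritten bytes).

Fragment 1: offset=11 data="A" -> buffer=???????????A
Fragment 2: offset=9 data="aU" -> buffer=?????????aUA
Fragment 3: offset=5 data="xPZI" -> buffer=?????xPZIaUA

Answer: ?????xPZIaUA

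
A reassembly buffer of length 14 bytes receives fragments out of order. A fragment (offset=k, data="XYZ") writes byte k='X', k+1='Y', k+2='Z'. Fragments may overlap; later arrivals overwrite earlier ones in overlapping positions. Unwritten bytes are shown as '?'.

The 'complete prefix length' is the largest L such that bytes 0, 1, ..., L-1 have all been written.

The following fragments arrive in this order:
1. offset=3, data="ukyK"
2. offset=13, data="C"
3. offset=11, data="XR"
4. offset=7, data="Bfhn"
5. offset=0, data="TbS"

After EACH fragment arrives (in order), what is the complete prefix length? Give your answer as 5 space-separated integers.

Fragment 1: offset=3 data="ukyK" -> buffer=???ukyK??????? -> prefix_len=0
Fragment 2: offset=13 data="C" -> buffer=???ukyK??????C -> prefix_len=0
Fragment 3: offset=11 data="XR" -> buffer=???ukyK????XRC -> prefix_len=0
Fragment 4: offset=7 data="Bfhn" -> buffer=???ukyKBfhnXRC -> prefix_len=0
Fragment 5: offset=0 data="TbS" -> buffer=TbSukyKBfhnXRC -> prefix_len=14

Answer: 0 0 0 0 14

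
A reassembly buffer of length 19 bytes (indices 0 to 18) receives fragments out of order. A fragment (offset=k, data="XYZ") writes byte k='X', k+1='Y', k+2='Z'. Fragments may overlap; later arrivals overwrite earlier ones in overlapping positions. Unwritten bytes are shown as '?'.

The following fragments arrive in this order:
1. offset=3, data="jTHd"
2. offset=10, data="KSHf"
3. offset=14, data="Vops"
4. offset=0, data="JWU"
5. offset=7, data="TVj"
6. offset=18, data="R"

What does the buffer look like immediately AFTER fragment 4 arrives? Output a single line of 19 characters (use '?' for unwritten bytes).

Fragment 1: offset=3 data="jTHd" -> buffer=???jTHd????????????
Fragment 2: offset=10 data="KSHf" -> buffer=???jTHd???KSHf?????
Fragment 3: offset=14 data="Vops" -> buffer=???jTHd???KSHfVops?
Fragment 4: offset=0 data="JWU" -> buffer=JWUjTHd???KSHfVops?

Answer: JWUjTHd???KSHfVops?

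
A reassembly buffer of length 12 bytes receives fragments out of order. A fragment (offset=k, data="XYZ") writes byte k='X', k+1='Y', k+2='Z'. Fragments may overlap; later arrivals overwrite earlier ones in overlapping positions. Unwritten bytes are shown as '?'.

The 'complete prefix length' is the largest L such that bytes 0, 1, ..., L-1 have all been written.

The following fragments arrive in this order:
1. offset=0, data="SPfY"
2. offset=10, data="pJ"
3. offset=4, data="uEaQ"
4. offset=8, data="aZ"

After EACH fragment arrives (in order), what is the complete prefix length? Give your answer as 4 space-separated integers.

Fragment 1: offset=0 data="SPfY" -> buffer=SPfY???????? -> prefix_len=4
Fragment 2: offset=10 data="pJ" -> buffer=SPfY??????pJ -> prefix_len=4
Fragment 3: offset=4 data="uEaQ" -> buffer=SPfYuEaQ??pJ -> prefix_len=8
Fragment 4: offset=8 data="aZ" -> buffer=SPfYuEaQaZpJ -> prefix_len=12

Answer: 4 4 8 12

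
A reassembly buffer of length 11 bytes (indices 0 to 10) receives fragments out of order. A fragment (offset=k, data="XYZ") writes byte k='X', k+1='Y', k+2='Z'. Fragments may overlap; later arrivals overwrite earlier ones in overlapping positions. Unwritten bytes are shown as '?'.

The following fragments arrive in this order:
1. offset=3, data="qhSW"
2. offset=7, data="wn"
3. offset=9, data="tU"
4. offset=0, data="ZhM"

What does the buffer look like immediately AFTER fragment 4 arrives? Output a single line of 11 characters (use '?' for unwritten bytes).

Answer: ZhMqhSWwntU

Derivation:
Fragment 1: offset=3 data="qhSW" -> buffer=???qhSW????
Fragment 2: offset=7 data="wn" -> buffer=???qhSWwn??
Fragment 3: offset=9 data="tU" -> buffer=???qhSWwntU
Fragment 4: offset=0 data="ZhM" -> buffer=ZhMqhSWwntU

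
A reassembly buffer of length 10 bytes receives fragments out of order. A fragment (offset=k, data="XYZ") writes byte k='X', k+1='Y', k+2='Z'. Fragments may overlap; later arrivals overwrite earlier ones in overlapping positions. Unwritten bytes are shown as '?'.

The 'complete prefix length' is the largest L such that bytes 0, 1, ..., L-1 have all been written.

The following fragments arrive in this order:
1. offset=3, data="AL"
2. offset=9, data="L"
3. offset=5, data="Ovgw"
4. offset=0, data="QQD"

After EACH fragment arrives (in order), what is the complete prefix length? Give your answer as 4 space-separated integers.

Answer: 0 0 0 10

Derivation:
Fragment 1: offset=3 data="AL" -> buffer=???AL????? -> prefix_len=0
Fragment 2: offset=9 data="L" -> buffer=???AL????L -> prefix_len=0
Fragment 3: offset=5 data="Ovgw" -> buffer=???ALOvgwL -> prefix_len=0
Fragment 4: offset=0 data="QQD" -> buffer=QQDALOvgwL -> prefix_len=10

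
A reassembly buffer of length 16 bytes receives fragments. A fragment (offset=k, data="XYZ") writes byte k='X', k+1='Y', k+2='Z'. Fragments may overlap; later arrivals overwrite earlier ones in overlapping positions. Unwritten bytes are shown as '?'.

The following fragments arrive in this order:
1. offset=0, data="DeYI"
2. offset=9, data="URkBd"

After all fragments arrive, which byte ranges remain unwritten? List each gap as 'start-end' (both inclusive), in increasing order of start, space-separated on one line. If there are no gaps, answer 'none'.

Answer: 4-8 14-15

Derivation:
Fragment 1: offset=0 len=4
Fragment 2: offset=9 len=5
Gaps: 4-8 14-15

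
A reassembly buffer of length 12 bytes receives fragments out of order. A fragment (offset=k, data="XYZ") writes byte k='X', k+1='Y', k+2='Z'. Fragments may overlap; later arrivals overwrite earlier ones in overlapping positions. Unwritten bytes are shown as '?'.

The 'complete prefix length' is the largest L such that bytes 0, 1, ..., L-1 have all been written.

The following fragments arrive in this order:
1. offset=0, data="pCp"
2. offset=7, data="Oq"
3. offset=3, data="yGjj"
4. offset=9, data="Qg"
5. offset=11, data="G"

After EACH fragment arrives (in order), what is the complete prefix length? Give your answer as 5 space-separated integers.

Fragment 1: offset=0 data="pCp" -> buffer=pCp????????? -> prefix_len=3
Fragment 2: offset=7 data="Oq" -> buffer=pCp????Oq??? -> prefix_len=3
Fragment 3: offset=3 data="yGjj" -> buffer=pCpyGjjOq??? -> prefix_len=9
Fragment 4: offset=9 data="Qg" -> buffer=pCpyGjjOqQg? -> prefix_len=11
Fragment 5: offset=11 data="G" -> buffer=pCpyGjjOqQgG -> prefix_len=12

Answer: 3 3 9 11 12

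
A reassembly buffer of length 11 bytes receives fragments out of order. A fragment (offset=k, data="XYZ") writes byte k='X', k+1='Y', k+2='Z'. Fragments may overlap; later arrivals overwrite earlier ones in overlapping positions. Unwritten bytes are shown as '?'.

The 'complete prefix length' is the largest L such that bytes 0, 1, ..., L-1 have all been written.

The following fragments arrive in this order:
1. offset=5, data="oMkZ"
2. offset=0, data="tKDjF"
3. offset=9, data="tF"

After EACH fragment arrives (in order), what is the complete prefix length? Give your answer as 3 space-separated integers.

Answer: 0 9 11

Derivation:
Fragment 1: offset=5 data="oMkZ" -> buffer=?????oMkZ?? -> prefix_len=0
Fragment 2: offset=0 data="tKDjF" -> buffer=tKDjFoMkZ?? -> prefix_len=9
Fragment 3: offset=9 data="tF" -> buffer=tKDjFoMkZtF -> prefix_len=11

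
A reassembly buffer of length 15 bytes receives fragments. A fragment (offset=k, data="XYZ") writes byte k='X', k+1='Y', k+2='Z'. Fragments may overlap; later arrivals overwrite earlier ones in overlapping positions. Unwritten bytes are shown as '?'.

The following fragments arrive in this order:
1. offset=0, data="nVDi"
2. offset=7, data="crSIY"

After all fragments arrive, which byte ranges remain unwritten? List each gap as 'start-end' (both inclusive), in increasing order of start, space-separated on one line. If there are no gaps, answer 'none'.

Answer: 4-6 12-14

Derivation:
Fragment 1: offset=0 len=4
Fragment 2: offset=7 len=5
Gaps: 4-6 12-14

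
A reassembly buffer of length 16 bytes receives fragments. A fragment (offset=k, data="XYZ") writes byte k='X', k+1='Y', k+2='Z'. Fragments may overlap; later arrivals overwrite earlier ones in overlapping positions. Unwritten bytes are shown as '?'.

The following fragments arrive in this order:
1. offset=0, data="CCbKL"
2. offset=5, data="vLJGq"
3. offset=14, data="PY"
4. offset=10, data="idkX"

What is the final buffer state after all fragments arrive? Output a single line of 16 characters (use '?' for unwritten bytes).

Answer: CCbKLvLJGqidkXPY

Derivation:
Fragment 1: offset=0 data="CCbKL" -> buffer=CCbKL???????????
Fragment 2: offset=5 data="vLJGq" -> buffer=CCbKLvLJGq??????
Fragment 3: offset=14 data="PY" -> buffer=CCbKLvLJGq????PY
Fragment 4: offset=10 data="idkX" -> buffer=CCbKLvLJGqidkXPY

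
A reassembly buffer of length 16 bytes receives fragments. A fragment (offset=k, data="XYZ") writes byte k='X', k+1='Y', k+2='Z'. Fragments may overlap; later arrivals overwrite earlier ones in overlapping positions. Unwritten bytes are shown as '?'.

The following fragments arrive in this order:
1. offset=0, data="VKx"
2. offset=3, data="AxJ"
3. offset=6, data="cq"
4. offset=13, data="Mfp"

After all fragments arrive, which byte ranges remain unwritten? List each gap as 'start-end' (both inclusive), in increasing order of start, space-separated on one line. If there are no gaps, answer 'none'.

Fragment 1: offset=0 len=3
Fragment 2: offset=3 len=3
Fragment 3: offset=6 len=2
Fragment 4: offset=13 len=3
Gaps: 8-12

Answer: 8-12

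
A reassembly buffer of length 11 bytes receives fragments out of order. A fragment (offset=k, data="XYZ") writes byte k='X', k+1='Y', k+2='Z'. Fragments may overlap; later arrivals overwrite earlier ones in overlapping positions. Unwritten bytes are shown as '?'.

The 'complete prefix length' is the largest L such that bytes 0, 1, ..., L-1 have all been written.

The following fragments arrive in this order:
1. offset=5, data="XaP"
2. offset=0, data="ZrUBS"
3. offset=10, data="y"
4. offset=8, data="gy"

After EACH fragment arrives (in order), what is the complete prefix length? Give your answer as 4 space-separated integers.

Answer: 0 8 8 11

Derivation:
Fragment 1: offset=5 data="XaP" -> buffer=?????XaP??? -> prefix_len=0
Fragment 2: offset=0 data="ZrUBS" -> buffer=ZrUBSXaP??? -> prefix_len=8
Fragment 3: offset=10 data="y" -> buffer=ZrUBSXaP??y -> prefix_len=8
Fragment 4: offset=8 data="gy" -> buffer=ZrUBSXaPgyy -> prefix_len=11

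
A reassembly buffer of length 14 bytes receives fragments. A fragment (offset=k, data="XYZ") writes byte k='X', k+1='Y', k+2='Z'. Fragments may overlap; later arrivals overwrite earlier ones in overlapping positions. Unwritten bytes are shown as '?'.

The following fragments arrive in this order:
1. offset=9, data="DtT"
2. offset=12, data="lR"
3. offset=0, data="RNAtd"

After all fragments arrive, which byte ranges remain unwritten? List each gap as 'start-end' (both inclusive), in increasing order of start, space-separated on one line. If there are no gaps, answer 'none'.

Fragment 1: offset=9 len=3
Fragment 2: offset=12 len=2
Fragment 3: offset=0 len=5
Gaps: 5-8

Answer: 5-8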